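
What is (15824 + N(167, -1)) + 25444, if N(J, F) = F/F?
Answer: 41269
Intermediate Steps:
N(J, F) = 1
(15824 + N(167, -1)) + 25444 = (15824 + 1) + 25444 = 15825 + 25444 = 41269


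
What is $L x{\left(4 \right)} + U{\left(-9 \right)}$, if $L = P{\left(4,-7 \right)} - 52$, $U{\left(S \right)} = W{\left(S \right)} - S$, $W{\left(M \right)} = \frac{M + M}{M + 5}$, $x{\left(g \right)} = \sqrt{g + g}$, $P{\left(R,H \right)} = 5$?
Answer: $\frac{27}{2} - 94 \sqrt{2} \approx -119.44$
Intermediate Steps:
$x{\left(g \right)} = \sqrt{2} \sqrt{g}$ ($x{\left(g \right)} = \sqrt{2 g} = \sqrt{2} \sqrt{g}$)
$W{\left(M \right)} = \frac{2 M}{5 + M}$
$U{\left(S \right)} = - S + \frac{2 S}{5 + S}$ ($U{\left(S \right)} = \frac{2 S}{5 + S} - S = - S + \frac{2 S}{5 + S}$)
$L = -47$ ($L = 5 - 52 = -47$)
$L x{\left(4 \right)} + U{\left(-9 \right)} = - 47 \sqrt{2} \sqrt{4} - \frac{9 \left(-3 - -9\right)}{5 - 9} = - 47 \sqrt{2} \cdot 2 - \frac{9 \left(-3 + 9\right)}{-4} = - 47 \cdot 2 \sqrt{2} - \left(- \frac{9}{4}\right) 6 = - 94 \sqrt{2} + \frac{27}{2} = \frac{27}{2} - 94 \sqrt{2}$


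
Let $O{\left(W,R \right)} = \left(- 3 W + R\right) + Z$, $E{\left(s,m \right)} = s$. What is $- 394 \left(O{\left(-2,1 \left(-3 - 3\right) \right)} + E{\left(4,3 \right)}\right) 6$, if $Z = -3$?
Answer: $-2364$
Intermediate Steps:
$O{\left(W,R \right)} = -3 + R - 3 W$ ($O{\left(W,R \right)} = \left(- 3 W + R\right) - 3 = \left(R - 3 W\right) - 3 = -3 + R - 3 W$)
$- 394 \left(O{\left(-2,1 \left(-3 - 3\right) \right)} + E{\left(4,3 \right)}\right) 6 = - 394 \left(\left(-3 + 1 \left(-3 - 3\right) - -6\right) + 4\right) 6 = - 394 \left(\left(-3 + 1 \left(-6\right) + 6\right) + 4\right) 6 = - 394 \left(\left(-3 - 6 + 6\right) + 4\right) 6 = - 394 \left(-3 + 4\right) 6 = - 394 \cdot 1 \cdot 6 = \left(-394\right) 6 = -2364$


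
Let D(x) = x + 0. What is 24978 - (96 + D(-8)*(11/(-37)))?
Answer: 920546/37 ≈ 24880.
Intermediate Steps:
D(x) = x
24978 - (96 + D(-8)*(11/(-37))) = 24978 - (96 - 88/(-37)) = 24978 - (96 - 88*(-1)/37) = 24978 - (96 - 8*(-11/37)) = 24978 - (96 + 88/37) = 24978 - 1*3640/37 = 24978 - 3640/37 = 920546/37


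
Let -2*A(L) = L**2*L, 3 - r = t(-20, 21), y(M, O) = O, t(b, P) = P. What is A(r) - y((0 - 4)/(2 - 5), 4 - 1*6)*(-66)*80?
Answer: -7644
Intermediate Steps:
r = -18 (r = 3 - 1*21 = 3 - 21 = -18)
A(L) = -L**3/2 (A(L) = -L**2*L/2 = -L**3/2)
A(r) - y((0 - 4)/(2 - 5), 4 - 1*6)*(-66)*80 = -1/2*(-18)**3 - (4 - 1*6)*(-66)*80 = -1/2*(-5832) - (4 - 6)*(-66)*80 = 2916 - (-2*(-66))*80 = 2916 - 132*80 = 2916 - 1*10560 = 2916 - 10560 = -7644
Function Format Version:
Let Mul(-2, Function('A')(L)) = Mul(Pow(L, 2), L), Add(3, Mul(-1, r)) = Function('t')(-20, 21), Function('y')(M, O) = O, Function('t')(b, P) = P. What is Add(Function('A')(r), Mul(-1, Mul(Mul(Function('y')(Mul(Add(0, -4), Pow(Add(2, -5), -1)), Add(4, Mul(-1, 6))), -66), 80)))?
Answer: -7644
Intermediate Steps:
r = -18 (r = Add(3, Mul(-1, 21)) = Add(3, -21) = -18)
Function('A')(L) = Mul(Rational(-1, 2), Pow(L, 3)) (Function('A')(L) = Mul(Rational(-1, 2), Mul(Pow(L, 2), L)) = Mul(Rational(-1, 2), Pow(L, 3)))
Add(Function('A')(r), Mul(-1, Mul(Mul(Function('y')(Mul(Add(0, -4), Pow(Add(2, -5), -1)), Add(4, Mul(-1, 6))), -66), 80))) = Add(Mul(Rational(-1, 2), Pow(-18, 3)), Mul(-1, Mul(Mul(Add(4, Mul(-1, 6)), -66), 80))) = Add(Mul(Rational(-1, 2), -5832), Mul(-1, Mul(Mul(Add(4, -6), -66), 80))) = Add(2916, Mul(-1, Mul(Mul(-2, -66), 80))) = Add(2916, Mul(-1, Mul(132, 80))) = Add(2916, Mul(-1, 10560)) = Add(2916, -10560) = -7644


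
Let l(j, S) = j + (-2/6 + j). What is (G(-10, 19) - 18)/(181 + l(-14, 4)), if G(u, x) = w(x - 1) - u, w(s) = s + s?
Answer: 42/229 ≈ 0.18341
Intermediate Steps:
w(s) = 2*s
G(u, x) = -2 - u + 2*x (G(u, x) = 2*(x - 1) - u = 2*(-1 + x) - u = (-2 + 2*x) - u = -2 - u + 2*x)
l(j, S) = -⅓ + 2*j (l(j, S) = j + ((⅙)*(-2) + j) = j + (-⅓ + j) = -⅓ + 2*j)
(G(-10, 19) - 18)/(181 + l(-14, 4)) = ((-2 - 1*(-10) + 2*19) - 18)/(181 + (-⅓ + 2*(-14))) = ((-2 + 10 + 38) - 18)/(181 + (-⅓ - 28)) = (46 - 18)/(181 - 85/3) = 28/(458/3) = 28*(3/458) = 42/229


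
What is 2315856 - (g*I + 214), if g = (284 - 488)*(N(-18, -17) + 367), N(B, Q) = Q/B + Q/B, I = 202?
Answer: 52550446/3 ≈ 1.7517e+7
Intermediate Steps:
N(B, Q) = 2*Q/B
g = -225760/3 (g = (284 - 488)*(2*(-17)/(-18) + 367) = -204*(2*(-17)*(-1/18) + 367) = -204*(17/9 + 367) = -204*3320/9 = -225760/3 ≈ -75253.)
2315856 - (g*I + 214) = 2315856 - (-225760/3*202 + 214) = 2315856 - (-45603520/3 + 214) = 2315856 - 1*(-45602878/3) = 2315856 + 45602878/3 = 52550446/3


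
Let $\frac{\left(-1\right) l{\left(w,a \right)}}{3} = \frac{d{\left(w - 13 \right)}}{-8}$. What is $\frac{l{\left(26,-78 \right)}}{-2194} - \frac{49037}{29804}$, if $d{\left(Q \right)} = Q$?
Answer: $- \frac{215464945}{130779952} \approx -1.6475$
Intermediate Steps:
$l{\left(w,a \right)} = - \frac{39}{8} + \frac{3 w}{8}$ ($l{\left(w,a \right)} = - 3 \frac{w - 13}{-8} = - 3 \left(-13 + w\right) \left(- \frac{1}{8}\right) = - 3 \left(\frac{13}{8} - \frac{w}{8}\right) = - \frac{39}{8} + \frac{3 w}{8}$)
$\frac{l{\left(26,-78 \right)}}{-2194} - \frac{49037}{29804} = \frac{- \frac{39}{8} + \frac{3}{8} \cdot 26}{-2194} - \frac{49037}{29804} = \left(- \frac{39}{8} + \frac{39}{4}\right) \left(- \frac{1}{2194}\right) - \frac{49037}{29804} = \frac{39}{8} \left(- \frac{1}{2194}\right) - \frac{49037}{29804} = - \frac{39}{17552} - \frac{49037}{29804} = - \frac{215464945}{130779952}$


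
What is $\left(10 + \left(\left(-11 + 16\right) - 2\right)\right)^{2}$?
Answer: $169$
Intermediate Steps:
$\left(10 + \left(\left(-11 + 16\right) - 2\right)\right)^{2} = \left(10 + \left(5 - 2\right)\right)^{2} = \left(10 + 3\right)^{2} = 13^{2} = 169$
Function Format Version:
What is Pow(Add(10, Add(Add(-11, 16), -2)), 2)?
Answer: 169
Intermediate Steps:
Pow(Add(10, Add(Add(-11, 16), -2)), 2) = Pow(Add(10, Add(5, -2)), 2) = Pow(Add(10, 3), 2) = Pow(13, 2) = 169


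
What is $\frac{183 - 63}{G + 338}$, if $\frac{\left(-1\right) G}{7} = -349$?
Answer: $\frac{40}{927} \approx 0.04315$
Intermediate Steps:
$G = 2443$ ($G = \left(-7\right) \left(-349\right) = 2443$)
$\frac{183 - 63}{G + 338} = \frac{183 - 63}{2443 + 338} = \frac{120}{2781} = 120 \cdot \frac{1}{2781} = \frac{40}{927}$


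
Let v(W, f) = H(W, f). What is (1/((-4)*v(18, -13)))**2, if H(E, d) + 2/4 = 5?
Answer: 1/324 ≈ 0.0030864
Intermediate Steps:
H(E, d) = 9/2 (H(E, d) = -1/2 + 5 = 9/2)
v(W, f) = 9/2
(1/((-4)*v(18, -13)))**2 = (1/((-4)*(9/2)))**2 = (-1/4*2/9)**2 = (-1/18)**2 = 1/324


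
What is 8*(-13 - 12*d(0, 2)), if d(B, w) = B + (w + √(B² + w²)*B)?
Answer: -296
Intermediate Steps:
d(B, w) = B + w + B*√(B² + w²) (d(B, w) = B + (w + B*√(B² + w²)) = B + w + B*√(B² + w²))
8*(-13 - 12*d(0, 2)) = 8*(-13 - 12*(0 + 2 + 0*√(0² + 2²))) = 8*(-13 - 12*(0 + 2 + 0*√(0 + 4))) = 8*(-13 - 12*(0 + 2 + 0*√4)) = 8*(-13 - 12*(0 + 2 + 0*2)) = 8*(-13 - 12*(0 + 2 + 0)) = 8*(-13 - 12*2) = 8*(-13 - 24) = 8*(-37) = -296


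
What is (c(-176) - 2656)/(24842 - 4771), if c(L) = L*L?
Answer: 28320/20071 ≈ 1.4110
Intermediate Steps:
c(L) = L**2
(c(-176) - 2656)/(24842 - 4771) = ((-176)**2 - 2656)/(24842 - 4771) = (30976 - 2656)/20071 = 28320*(1/20071) = 28320/20071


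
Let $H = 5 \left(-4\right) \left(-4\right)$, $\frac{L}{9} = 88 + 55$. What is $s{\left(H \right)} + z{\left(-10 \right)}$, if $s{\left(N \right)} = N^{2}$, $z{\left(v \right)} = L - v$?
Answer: $7697$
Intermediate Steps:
$L = 1287$ ($L = 9 \left(88 + 55\right) = 9 \cdot 143 = 1287$)
$H = 80$ ($H = \left(-20\right) \left(-4\right) = 80$)
$z{\left(v \right)} = 1287 - v$
$s{\left(H \right)} + z{\left(-10 \right)} = 80^{2} + \left(1287 - -10\right) = 6400 + \left(1287 + 10\right) = 6400 + 1297 = 7697$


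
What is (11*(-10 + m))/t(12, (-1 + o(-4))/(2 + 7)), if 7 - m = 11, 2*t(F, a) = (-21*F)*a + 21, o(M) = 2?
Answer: 44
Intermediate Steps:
t(F, a) = 21/2 - 21*F*a/2 (t(F, a) = ((-21*F)*a + 21)/2 = (-21*F*a + 21)/2 = (21 - 21*F*a)/2 = 21/2 - 21*F*a/2)
m = -4 (m = 7 - 1*11 = 7 - 11 = -4)
(11*(-10 + m))/t(12, (-1 + o(-4))/(2 + 7)) = (11*(-10 - 4))/(21/2 - 21/2*12*(-1 + 2)/(2 + 7)) = (11*(-14))/(21/2 - 21/2*12*1/9) = -154/(21/2 - 21/2*12*1*(⅑)) = -154/(21/2 - 21/2*12*⅑) = -154/(21/2 - 14) = -154/(-7/2) = -154*(-2/7) = 44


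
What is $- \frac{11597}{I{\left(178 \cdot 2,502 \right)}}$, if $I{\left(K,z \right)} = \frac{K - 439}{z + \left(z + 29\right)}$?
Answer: $\frac{11979701}{83} \approx 1.4433 \cdot 10^{5}$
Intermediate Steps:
$I{\left(K,z \right)} = \frac{-439 + K}{29 + 2 z}$ ($I{\left(K,z \right)} = \frac{-439 + K}{z + \left(29 + z\right)} = \frac{-439 + K}{29 + 2 z}$)
$- \frac{11597}{I{\left(178 \cdot 2,502 \right)}} = - \frac{11597}{\frac{1}{29 + 2 \cdot 502} \left(-439 + 178 \cdot 2\right)} = - \frac{11597}{\frac{1}{29 + 1004} \left(-439 + 356\right)} = - \frac{11597}{\frac{1}{1033} \left(-83\right)} = - \frac{11597}{- \frac{83}{1033}} = \left(-11597\right) \left(- \frac{1033}{83}\right) = \frac{11979701}{83}$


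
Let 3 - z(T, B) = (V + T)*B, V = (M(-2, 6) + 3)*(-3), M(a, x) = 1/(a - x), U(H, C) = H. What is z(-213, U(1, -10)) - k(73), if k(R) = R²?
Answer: -40835/8 ≈ -5104.4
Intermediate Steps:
V = -69/8 (V = (1/(-2 - 1*6) + 3)*(-3) = (1/(-2 - 6) + 3)*(-3) = (1/(-8) + 3)*(-3) = (-⅛ + 3)*(-3) = (23/8)*(-3) = -69/8 ≈ -8.6250)
z(T, B) = 3 - B*(-69/8 + T) (z(T, B) = 3 - (-69/8 + T)*B = 3 - B*(-69/8 + T))
z(-213, U(1, -10)) - k(73) = (3 + (69/8)*1 - 1*1*(-213)) - 1*73² = (3 + 69/8 + 213) - 1*5329 = 1797/8 - 5329 = -40835/8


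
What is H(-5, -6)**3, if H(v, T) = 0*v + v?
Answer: -125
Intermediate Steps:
H(v, T) = v (H(v, T) = 0 + v = v)
H(-5, -6)**3 = (-5)**3 = -125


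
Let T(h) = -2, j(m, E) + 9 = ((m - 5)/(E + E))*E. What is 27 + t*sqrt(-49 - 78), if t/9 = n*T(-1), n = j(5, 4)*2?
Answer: 27 + 324*I*sqrt(127) ≈ 27.0 + 3651.3*I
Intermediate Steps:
j(m, E) = -23/2 + m/2 (j(m, E) = -9 + ((m - 5)/(E + E))*E = -9 + ((-5 + m)/((2*E)))*E = -9 + ((-5 + m)*(1/(2*E)))*E = -9 + ((-5 + m)/(2*E))*E = -9 + (-5/2 + m/2) = -23/2 + m/2)
n = -18 (n = (-23/2 + (1/2)*5)*2 = (-23/2 + 5/2)*2 = -9*2 = -18)
t = 324 (t = 9*(-18*(-2)) = 9*36 = 324)
27 + t*sqrt(-49 - 78) = 27 + 324*sqrt(-49 - 78) = 27 + 324*sqrt(-127) = 27 + 324*(I*sqrt(127)) = 27 + 324*I*sqrt(127)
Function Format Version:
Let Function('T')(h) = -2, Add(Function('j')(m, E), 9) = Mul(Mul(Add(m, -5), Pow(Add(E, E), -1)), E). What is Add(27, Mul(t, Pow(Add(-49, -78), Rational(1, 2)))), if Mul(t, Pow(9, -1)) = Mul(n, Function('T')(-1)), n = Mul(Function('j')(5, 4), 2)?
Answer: Add(27, Mul(324, I, Pow(127, Rational(1, 2)))) ≈ Add(27.000, Mul(3651.3, I))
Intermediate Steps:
Function('j')(m, E) = Add(Rational(-23, 2), Mul(Rational(1, 2), m)) (Function('j')(m, E) = Add(-9, Mul(Mul(Add(m, -5), Pow(Add(E, E), -1)), E)) = Add(-9, Mul(Mul(Add(-5, m), Pow(Mul(2, E), -1)), E)) = Add(-9, Mul(Mul(Add(-5, m), Mul(Rational(1, 2), Pow(E, -1))), E)) = Add(-9, Mul(Mul(Rational(1, 2), Pow(E, -1), Add(-5, m)), E)) = Add(-9, Add(Rational(-5, 2), Mul(Rational(1, 2), m))) = Add(Rational(-23, 2), Mul(Rational(1, 2), m)))
n = -18 (n = Mul(Add(Rational(-23, 2), Mul(Rational(1, 2), 5)), 2) = Mul(Add(Rational(-23, 2), Rational(5, 2)), 2) = Mul(-9, 2) = -18)
t = 324 (t = Mul(9, Mul(-18, -2)) = Mul(9, 36) = 324)
Add(27, Mul(t, Pow(Add(-49, -78), Rational(1, 2)))) = Add(27, Mul(324, Pow(Add(-49, -78), Rational(1, 2)))) = Add(27, Mul(324, Pow(-127, Rational(1, 2)))) = Add(27, Mul(324, Mul(I, Pow(127, Rational(1, 2))))) = Add(27, Mul(324, I, Pow(127, Rational(1, 2))))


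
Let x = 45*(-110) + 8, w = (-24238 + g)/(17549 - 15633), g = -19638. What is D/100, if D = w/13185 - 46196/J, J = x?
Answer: 145850970871/1560588466500 ≈ 0.093459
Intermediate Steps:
w = -10969/479 (w = (-24238 - 19638)/(17549 - 15633) = -43876/1916 = -43876*1/1916 = -10969/479 ≈ -22.900)
x = -4942 (x = -4950 + 8 = -4942)
J = -4942
D = 145850970871/15605884665 (D = -10969/479/13185 - 46196/(-4942) = -10969/479*1/13185 - 46196*(-1/4942) = -10969/6315615 + 23098/2471 = 145850970871/15605884665 ≈ 9.3459)
D/100 = (145850970871/15605884665)/100 = (145850970871/15605884665)*(1/100) = 145850970871/1560588466500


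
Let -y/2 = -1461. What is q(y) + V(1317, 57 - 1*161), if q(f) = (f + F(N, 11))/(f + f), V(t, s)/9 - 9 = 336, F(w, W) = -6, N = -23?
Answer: 1512378/487 ≈ 3105.5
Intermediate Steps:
y = 2922 (y = -2*(-1461) = 2922)
V(t, s) = 3105 (V(t, s) = 81 + 9*336 = 81 + 3024 = 3105)
q(f) = (-6 + f)/(2*f) (q(f) = (f - 6)/(f + f) = (-6 + f)/((2*f)) = (-6 + f)*(1/(2*f)) = (-6 + f)/(2*f))
q(y) + V(1317, 57 - 1*161) = (1/2)*(-6 + 2922)/2922 + 3105 = (1/2)*(1/2922)*2916 + 3105 = 243/487 + 3105 = 1512378/487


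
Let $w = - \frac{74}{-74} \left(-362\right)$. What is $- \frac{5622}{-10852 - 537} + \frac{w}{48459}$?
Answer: $\frac{268313680}{551899551} \approx 0.48616$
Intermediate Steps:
$w = -362$ ($w = \left(-74\right) \left(- \frac{1}{74}\right) \left(-362\right) = 1 \left(-362\right) = -362$)
$- \frac{5622}{-10852 - 537} + \frac{w}{48459} = - \frac{5622}{-10852 - 537} - \frac{362}{48459} = - \frac{5622}{-11389} - \frac{362}{48459} = \left(-5622\right) \left(- \frac{1}{11389}\right) - \frac{362}{48459} = \frac{5622}{11389} - \frac{362}{48459} = \frac{268313680}{551899551}$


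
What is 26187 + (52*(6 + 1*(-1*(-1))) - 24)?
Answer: 26527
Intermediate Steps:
26187 + (52*(6 + 1*(-1*(-1))) - 24) = 26187 + (52*(6 + 1*1) - 24) = 26187 + (52*(6 + 1) - 24) = 26187 + (52*7 - 24) = 26187 + (364 - 24) = 26187 + 340 = 26527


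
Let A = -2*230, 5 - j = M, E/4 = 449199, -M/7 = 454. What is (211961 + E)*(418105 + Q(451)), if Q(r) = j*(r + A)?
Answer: 782326483706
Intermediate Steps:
M = -3178 (M = -7*454 = -3178)
E = 1796796 (E = 4*449199 = 1796796)
j = 3183 (j = 5 - 1*(-3178) = 5 + 3178 = 3183)
A = -460
Q(r) = -1464180 + 3183*r (Q(r) = 3183*(r - 460) = 3183*(-460 + r) = -1464180 + 3183*r)
(211961 + E)*(418105 + Q(451)) = (211961 + 1796796)*(418105 + (-1464180 + 3183*451)) = 2008757*(418105 + (-1464180 + 1435533)) = 2008757*(418105 - 28647) = 2008757*389458 = 782326483706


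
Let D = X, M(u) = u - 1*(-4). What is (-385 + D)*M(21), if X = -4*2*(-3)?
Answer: -9025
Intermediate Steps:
M(u) = 4 + u (M(u) = u + 4 = 4 + u)
X = 24 (X = -8*(-3) = 24)
D = 24
(-385 + D)*M(21) = (-385 + 24)*(4 + 21) = -361*25 = -9025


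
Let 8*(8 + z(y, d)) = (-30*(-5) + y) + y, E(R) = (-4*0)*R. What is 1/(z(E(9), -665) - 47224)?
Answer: -4/188853 ≈ -2.1180e-5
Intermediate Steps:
E(R) = 0 (E(R) = 0*R = 0)
z(y, d) = 43/4 + y/4 (z(y, d) = -8 + ((-30*(-5) + y) + y)/8 = -8 + ((150 + y) + y)/8 = -8 + (150 + 2*y)/8 = -8 + (75/4 + y/4) = 43/4 + y/4)
1/(z(E(9), -665) - 47224) = 1/((43/4 + (¼)*0) - 47224) = 1/((43/4 + 0) - 47224) = 1/(43/4 - 47224) = 1/(-188853/4) = -4/188853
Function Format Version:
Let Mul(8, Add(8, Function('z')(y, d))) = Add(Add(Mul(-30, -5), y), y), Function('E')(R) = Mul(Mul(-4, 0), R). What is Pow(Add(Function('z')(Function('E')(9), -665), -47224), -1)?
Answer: Rational(-4, 188853) ≈ -2.1180e-5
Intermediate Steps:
Function('E')(R) = 0 (Function('E')(R) = Mul(0, R) = 0)
Function('z')(y, d) = Add(Rational(43, 4), Mul(Rational(1, 4), y)) (Function('z')(y, d) = Add(-8, Mul(Rational(1, 8), Add(Add(Mul(-30, -5), y), y))) = Add(-8, Mul(Rational(1, 8), Add(Add(150, y), y))) = Add(-8, Mul(Rational(1, 8), Add(150, Mul(2, y)))) = Add(-8, Add(Rational(75, 4), Mul(Rational(1, 4), y))) = Add(Rational(43, 4), Mul(Rational(1, 4), y)))
Pow(Add(Function('z')(Function('E')(9), -665), -47224), -1) = Pow(Add(Add(Rational(43, 4), Mul(Rational(1, 4), 0)), -47224), -1) = Pow(Add(Add(Rational(43, 4), 0), -47224), -1) = Pow(Add(Rational(43, 4), -47224), -1) = Pow(Rational(-188853, 4), -1) = Rational(-4, 188853)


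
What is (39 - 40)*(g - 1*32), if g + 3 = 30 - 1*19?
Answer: 24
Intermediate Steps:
g = 8 (g = -3 + (30 - 1*19) = -3 + (30 - 19) = -3 + 11 = 8)
(39 - 40)*(g - 1*32) = (39 - 40)*(8 - 1*32) = -(8 - 32) = -1*(-24) = 24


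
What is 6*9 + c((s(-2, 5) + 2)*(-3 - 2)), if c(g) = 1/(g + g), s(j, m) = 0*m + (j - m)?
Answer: 2701/50 ≈ 54.020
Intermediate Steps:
s(j, m) = j - m (s(j, m) = 0 + (j - m) = j - m)
c(g) = 1/(2*g)
6*9 + c((s(-2, 5) + 2)*(-3 - 2)) = 6*9 + 1/(2*((((-2 - 1*5) + 2)*(-3 - 2)))) = 54 + 1/(2*((((-2 - 5) + 2)*(-5)))) = 54 + 1/(2*(((-7 + 2)*(-5)))) = 54 + 1/(2*((-5*(-5)))) = 54 + (1/2)/25 = 54 + (1/2)*(1/25) = 54 + 1/50 = 2701/50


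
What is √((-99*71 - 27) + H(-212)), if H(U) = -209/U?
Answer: I*√79270139/106 ≈ 83.994*I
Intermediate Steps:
√((-99*71 - 27) + H(-212)) = √((-99*71 - 27) - 209/(-212)) = √((-7029 - 27) - 209*(-1/212)) = √(-7056 + 209/212) = √(-1495663/212) = I*√79270139/106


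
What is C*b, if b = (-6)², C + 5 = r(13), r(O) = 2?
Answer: -108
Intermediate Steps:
C = -3 (C = -5 + 2 = -3)
b = 36
C*b = -3*36 = -108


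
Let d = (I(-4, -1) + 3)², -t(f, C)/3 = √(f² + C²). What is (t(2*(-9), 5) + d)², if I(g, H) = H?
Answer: 3157 - 24*√349 ≈ 2708.6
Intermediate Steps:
t(f, C) = -3*√(C² + f²) (t(f, C) = -3*√(f² + C²) = -3*√(C² + f²))
d = 4 (d = (-1 + 3)² = 2² = 4)
(t(2*(-9), 5) + d)² = (-3*√(5² + (2*(-9))²) + 4)² = (-3*√(25 + (-18)²) + 4)² = (-3*√(25 + 324) + 4)² = (-3*√349 + 4)² = (4 - 3*√349)²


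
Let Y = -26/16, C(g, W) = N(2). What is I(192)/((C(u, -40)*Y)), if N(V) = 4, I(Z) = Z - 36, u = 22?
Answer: -24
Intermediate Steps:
I(Z) = -36 + Z
C(g, W) = 4
Y = -13/8 (Y = -26*1/16 = -13/8 ≈ -1.6250)
I(192)/((C(u, -40)*Y)) = (-36 + 192)/((4*(-13/8))) = 156/(-13/2) = 156*(-2/13) = -24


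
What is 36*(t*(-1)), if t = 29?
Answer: -1044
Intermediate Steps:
36*(t*(-1)) = 36*(29*(-1)) = 36*(-29) = -1044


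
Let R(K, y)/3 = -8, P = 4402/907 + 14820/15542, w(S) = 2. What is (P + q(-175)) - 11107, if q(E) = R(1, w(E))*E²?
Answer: -276775936893/370963 ≈ -7.4610e+5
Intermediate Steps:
P = 2154148/370963 (P = 4402*(1/907) + 14820*(1/15542) = 4402/907 + 390/409 = 2154148/370963 ≈ 5.8069)
R(K, y) = -24 (R(K, y) = 3*(-8) = -24)
q(E) = -24*E²
(P + q(-175)) - 11107 = (2154148/370963 - 24*(-175)²) - 11107 = (2154148/370963 - 24*30625) - 11107 = (2154148/370963 - 735000) - 11107 = -272655650852/370963 - 11107 = -276775936893/370963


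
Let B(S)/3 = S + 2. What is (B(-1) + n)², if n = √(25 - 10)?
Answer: (3 + √15)² ≈ 47.238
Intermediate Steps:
B(S) = 6 + 3*S (B(S) = 3*(S + 2) = 3*(2 + S) = 6 + 3*S)
n = √15 ≈ 3.8730
(B(-1) + n)² = ((6 + 3*(-1)) + √15)² = ((6 - 3) + √15)² = (3 + √15)²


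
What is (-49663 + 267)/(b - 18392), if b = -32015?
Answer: 49396/50407 ≈ 0.97994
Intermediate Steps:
(-49663 + 267)/(b - 18392) = (-49663 + 267)/(-32015 - 18392) = -49396/(-50407) = -49396*(-1/50407) = 49396/50407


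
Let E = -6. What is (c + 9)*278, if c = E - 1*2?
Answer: 278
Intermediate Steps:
c = -8 (c = -6 - 1*2 = -6 - 2 = -8)
(c + 9)*278 = (-8 + 9)*278 = 1*278 = 278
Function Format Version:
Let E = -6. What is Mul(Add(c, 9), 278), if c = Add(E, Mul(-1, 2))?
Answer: 278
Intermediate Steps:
c = -8 (c = Add(-6, Mul(-1, 2)) = Add(-6, -2) = -8)
Mul(Add(c, 9), 278) = Mul(Add(-8, 9), 278) = Mul(1, 278) = 278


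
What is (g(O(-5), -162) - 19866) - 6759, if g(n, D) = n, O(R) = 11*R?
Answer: -26680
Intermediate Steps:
(g(O(-5), -162) - 19866) - 6759 = (11*(-5) - 19866) - 6759 = (-55 - 19866) - 6759 = -19921 - 6759 = -26680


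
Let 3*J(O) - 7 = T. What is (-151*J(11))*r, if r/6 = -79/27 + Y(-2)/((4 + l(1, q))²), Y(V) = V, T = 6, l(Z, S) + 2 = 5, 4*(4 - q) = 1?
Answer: 15409550/1323 ≈ 11647.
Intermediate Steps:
q = 15/4 (q = 4 - ¼*1 = 4 - ¼ = 15/4 ≈ 3.7500)
l(Z, S) = 3 (l(Z, S) = -2 + 5 = 3)
J(O) = 13/3 (J(O) = 7/3 + (⅓)*6 = 7/3 + 2 = 13/3)
r = -7850/441 (r = 6*(-79/27 - 2/(4 + 3)²) = 6*(-79*1/27 - 2/(7²)) = 6*(-79/27 - 2/49) = 6*(-3925/1323) = -7850/441 ≈ -17.800)
(-151*J(11))*r = -151*13/3*(-7850/441) = -1963/3*(-7850/441) = 15409550/1323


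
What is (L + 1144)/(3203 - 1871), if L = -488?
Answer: 164/333 ≈ 0.49249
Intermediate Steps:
(L + 1144)/(3203 - 1871) = (-488 + 1144)/(3203 - 1871) = 656/1332 = 656*(1/1332) = 164/333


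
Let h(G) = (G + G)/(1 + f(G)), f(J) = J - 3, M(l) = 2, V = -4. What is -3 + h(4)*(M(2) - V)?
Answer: 21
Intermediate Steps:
f(J) = -3 + J
h(G) = 2*G/(-2 + G) (h(G) = (G + G)/(1 + (-3 + G)) = (2*G)/(-2 + G) = 2*G/(-2 + G))
-3 + h(4)*(M(2) - V) = -3 + (2*4/(-2 + 4))*(2 - 1*(-4)) = -3 + (2*4/2)*(2 + 4) = -3 + (2*4*(1/2))*6 = -3 + 4*6 = -3 + 24 = 21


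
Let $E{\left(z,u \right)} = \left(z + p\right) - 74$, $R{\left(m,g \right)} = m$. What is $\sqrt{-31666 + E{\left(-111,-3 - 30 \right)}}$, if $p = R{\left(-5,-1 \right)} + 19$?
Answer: $i \sqrt{31837} \approx 178.43 i$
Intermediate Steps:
$p = 14$ ($p = -5 + 19 = 14$)
$E{\left(z,u \right)} = -60 + z$ ($E{\left(z,u \right)} = \left(z + 14\right) - 74 = \left(14 + z\right) - 74 = -60 + z$)
$\sqrt{-31666 + E{\left(-111,-3 - 30 \right)}} = \sqrt{-31666 - 171} = \sqrt{-31837} = i \sqrt{31837}$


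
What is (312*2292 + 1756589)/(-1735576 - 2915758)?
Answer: -2471693/4651334 ≈ -0.53139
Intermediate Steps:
(312*2292 + 1756589)/(-1735576 - 2915758) = (715104 + 1756589)/(-4651334) = 2471693*(-1/4651334) = -2471693/4651334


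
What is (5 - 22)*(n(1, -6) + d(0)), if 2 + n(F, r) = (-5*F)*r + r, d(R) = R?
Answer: -374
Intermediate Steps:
n(F, r) = -2 + r - 5*F*r (n(F, r) = -2 + ((-5*F)*r + r) = -2 + (-5*F*r + r) = -2 + (r - 5*F*r) = -2 + r - 5*F*r)
(5 - 22)*(n(1, -6) + d(0)) = (5 - 22)*((-2 - 6 - 5*1*(-6)) + 0) = -17*((-2 - 6 + 30) + 0) = -17*(22 + 0) = -17*22 = -374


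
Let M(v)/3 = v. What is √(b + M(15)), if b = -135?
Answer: 3*I*√10 ≈ 9.4868*I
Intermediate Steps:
M(v) = 3*v
√(b + M(15)) = √(-135 + 3*15) = √(-135 + 45) = √(-90) = 3*I*√10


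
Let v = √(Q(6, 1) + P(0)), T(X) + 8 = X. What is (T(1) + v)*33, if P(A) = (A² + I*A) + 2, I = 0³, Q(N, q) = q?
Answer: -231 + 33*√3 ≈ -173.84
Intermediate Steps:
I = 0
T(X) = -8 + X
P(A) = 2 + A² (P(A) = (A² + 0*A) + 2 = (A² + 0) + 2 = A² + 2 = 2 + A²)
v = √3 (v = √(1 + (2 + 0²)) = √(1 + (2 + 0)) = √(1 + 2) = √3 ≈ 1.7320)
(T(1) + v)*33 = ((-8 + 1) + √3)*33 = (-7 + √3)*33 = -231 + 33*√3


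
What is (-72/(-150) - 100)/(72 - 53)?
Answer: -2488/475 ≈ -5.2379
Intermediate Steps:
(-72/(-150) - 100)/(72 - 53) = (-72*(-1/150) - 100)/19 = (12/25 - 100)/19 = (1/19)*(-2488/25) = -2488/475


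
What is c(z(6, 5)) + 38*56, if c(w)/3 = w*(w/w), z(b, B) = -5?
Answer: 2113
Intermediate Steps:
c(w) = 3*w (c(w) = 3*(w*(w/w)) = 3*(w*1) = 3*w)
c(z(6, 5)) + 38*56 = 3*(-5) + 38*56 = -15 + 2128 = 2113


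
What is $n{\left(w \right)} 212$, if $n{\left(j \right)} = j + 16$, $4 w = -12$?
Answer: $2756$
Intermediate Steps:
$w = -3$ ($w = \frac{1}{4} \left(-12\right) = -3$)
$n{\left(j \right)} = 16 + j$
$n{\left(w \right)} 212 = \left(16 - 3\right) 212 = 13 \cdot 212 = 2756$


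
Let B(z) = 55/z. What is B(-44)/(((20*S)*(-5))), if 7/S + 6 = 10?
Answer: 1/140 ≈ 0.0071429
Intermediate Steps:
S = 7/4 (S = 7/(-6 + 10) = 7/4 ≈ 1.7500)
B(-44)/(((20*S)*(-5))) = (55/(-44))/(((20*(7/4))*(-5))) = (55*(-1/44))/((35*(-5))) = -5/4/(-175) = -5/4*(-1/175) = 1/140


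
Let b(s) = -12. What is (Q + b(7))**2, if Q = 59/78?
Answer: 769129/6084 ≈ 126.42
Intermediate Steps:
Q = 59/78 (Q = 59*(1/78) = 59/78 ≈ 0.75641)
(Q + b(7))**2 = (59/78 - 12)**2 = (-877/78)**2 = 769129/6084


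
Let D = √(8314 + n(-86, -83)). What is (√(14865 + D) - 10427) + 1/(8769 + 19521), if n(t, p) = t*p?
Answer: -294979829/28290 + √(14865 + 2*√3863) ≈ -10305.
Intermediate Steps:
n(t, p) = p*t
D = 2*√3863 (D = √(8314 - 83*(-86)) = √(8314 + 7138) = √15452 = 2*√3863 ≈ 124.31)
(√(14865 + D) - 10427) + 1/(8769 + 19521) = (√(14865 + 2*√3863) - 10427) + 1/(8769 + 19521) = (-10427 + √(14865 + 2*√3863)) + 1/28290 = -294979829/28290 + √(14865 + 2*√3863)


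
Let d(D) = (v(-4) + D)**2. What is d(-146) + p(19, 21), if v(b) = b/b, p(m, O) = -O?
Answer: 21004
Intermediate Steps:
v(b) = 1
d(D) = (1 + D)**2
d(-146) + p(19, 21) = (1 - 146)**2 - 1*21 = (-145)**2 - 21 = 21025 - 21 = 21004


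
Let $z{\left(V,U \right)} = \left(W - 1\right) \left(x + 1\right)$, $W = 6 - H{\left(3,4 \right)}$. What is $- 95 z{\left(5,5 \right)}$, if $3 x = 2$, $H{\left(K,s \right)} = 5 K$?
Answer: $\frac{4750}{3} \approx 1583.3$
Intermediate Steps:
$W = -9$ ($W = 6 - 5 \cdot 3 = 6 - 15 = -9$)
$x = \frac{2}{3}$ ($x = \frac{1}{3} \cdot 2 = \frac{2}{3} \approx 0.66667$)
$z{\left(V,U \right)} = - \frac{50}{3}$ ($z{\left(V,U \right)} = \left(-9 - 1\right) \left(\frac{2}{3} + 1\right) = \left(-10\right) \frac{5}{3} = - \frac{50}{3}$)
$- 95 z{\left(5,5 \right)} = \left(-95\right) \left(- \frac{50}{3}\right) = \frac{4750}{3}$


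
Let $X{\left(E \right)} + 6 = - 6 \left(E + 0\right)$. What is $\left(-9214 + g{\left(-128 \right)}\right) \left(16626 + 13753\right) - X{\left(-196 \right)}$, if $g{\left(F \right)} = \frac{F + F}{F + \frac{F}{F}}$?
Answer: $- \frac{35541209028}{127} \approx -2.7985 \cdot 10^{8}$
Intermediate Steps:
$g{\left(F \right)} = \frac{2 F}{1 + F}$ ($g{\left(F \right)} = \frac{2 F}{F + 1} = \frac{2 F}{1 + F}$)
$X{\left(E \right)} = -6 - 6 E$ ($X{\left(E \right)} = -6 - 6 \left(E + 0\right) = -6 - 6 E$)
$\left(-9214 + g{\left(-128 \right)}\right) \left(16626 + 13753\right) - X{\left(-196 \right)} = \left(-9214 + 2 \left(-128\right) \frac{1}{1 - 128}\right) \left(16626 + 13753\right) - \left(-6 - -1176\right) = \left(-9214 + 2 \left(-128\right) \frac{1}{-127}\right) 30379 - \left(-6 + 1176\right) = \left(-9214 + 2 \left(-128\right) \left(- \frac{1}{127}\right)\right) 30379 - 1170 = \left(-9214 + \frac{256}{127}\right) 30379 - 1170 = \left(- \frac{1169922}{127}\right) 30379 - 1170 = - \frac{35541060438}{127} - 1170 = - \frac{35541209028}{127}$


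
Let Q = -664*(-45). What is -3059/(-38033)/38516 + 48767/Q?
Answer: 17859461740349/10942646339160 ≈ 1.6321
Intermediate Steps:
Q = 29880
-3059/(-38033)/38516 + 48767/Q = -3059/(-38033)/38516 + 48767/29880 = -3059*(-1/38033)*(1/38516) + 48767*(1/29880) = (3059/38033)*(1/38516) + 48767/29880 = 3059/1464879028 + 48767/29880 = 17859461740349/10942646339160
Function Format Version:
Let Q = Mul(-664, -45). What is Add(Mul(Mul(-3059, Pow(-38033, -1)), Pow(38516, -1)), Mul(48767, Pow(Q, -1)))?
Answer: Rational(17859461740349, 10942646339160) ≈ 1.6321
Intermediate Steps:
Q = 29880
Add(Mul(Mul(-3059, Pow(-38033, -1)), Pow(38516, -1)), Mul(48767, Pow(Q, -1))) = Add(Mul(Mul(-3059, Pow(-38033, -1)), Pow(38516, -1)), Mul(48767, Pow(29880, -1))) = Add(Mul(Mul(-3059, Rational(-1, 38033)), Rational(1, 38516)), Mul(48767, Rational(1, 29880))) = Add(Mul(Rational(3059, 38033), Rational(1, 38516)), Rational(48767, 29880)) = Add(Rational(3059, 1464879028), Rational(48767, 29880)) = Rational(17859461740349, 10942646339160)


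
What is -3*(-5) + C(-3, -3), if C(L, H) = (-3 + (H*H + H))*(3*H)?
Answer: -12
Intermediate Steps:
C(L, H) = 3*H*(-3 + H + H²) (C(L, H) = (-3 + (H² + H))*(3*H) = (-3 + (H + H²))*(3*H) = (-3 + H + H²)*(3*H) = 3*H*(-3 + H + H²))
-3*(-5) + C(-3, -3) = -3*(-5) + 3*(-3)*(-3 - 3 + (-3)²) = 15 + 3*(-3)*(-3 - 3 + 9) = 15 + 3*(-3)*3 = 15 - 27 = -12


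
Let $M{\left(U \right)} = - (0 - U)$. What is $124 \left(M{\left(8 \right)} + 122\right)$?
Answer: $16120$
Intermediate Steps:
$M{\left(U \right)} = U$ ($M{\left(U \right)} = - \left(-1\right) U = U$)
$124 \left(M{\left(8 \right)} + 122\right) = 124 \left(8 + 122\right) = 124 \cdot 130 = 16120$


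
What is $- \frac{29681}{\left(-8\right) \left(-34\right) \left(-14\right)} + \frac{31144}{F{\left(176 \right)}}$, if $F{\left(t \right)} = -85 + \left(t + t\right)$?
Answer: $\frac{126521179}{1016736} \approx 124.44$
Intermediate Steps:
$F{\left(t \right)} = -85 + 2 t$
$- \frac{29681}{\left(-8\right) \left(-34\right) \left(-14\right)} + \frac{31144}{F{\left(176 \right)}} = - \frac{29681}{\left(-8\right) \left(-34\right) \left(-14\right)} + \frac{31144}{-85 + 2 \cdot 176} = - \frac{29681}{272 \left(-14\right)} + \frac{31144}{-85 + 352} = - \frac{29681}{-3808} + \frac{31144}{267} = \left(-29681\right) \left(- \frac{1}{3808}\right) + 31144 \cdot \frac{1}{267} = \frac{29681}{3808} + \frac{31144}{267} = \frac{126521179}{1016736}$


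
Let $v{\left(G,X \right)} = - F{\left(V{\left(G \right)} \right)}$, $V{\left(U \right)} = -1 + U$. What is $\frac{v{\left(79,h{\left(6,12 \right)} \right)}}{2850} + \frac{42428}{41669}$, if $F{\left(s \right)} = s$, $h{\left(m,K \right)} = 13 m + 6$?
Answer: $\frac{19611603}{19792775} \approx 0.99085$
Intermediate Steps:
$h{\left(m,K \right)} = 6 + 13 m$
$v{\left(G,X \right)} = 1 - G$ ($v{\left(G,X \right)} = - (-1 + G) = 1 - G$)
$\frac{v{\left(79,h{\left(6,12 \right)} \right)}}{2850} + \frac{42428}{41669} = \frac{1 - 79}{2850} + \frac{42428}{41669} = \left(1 - 79\right) \frac{1}{2850} + 42428 \cdot \frac{1}{41669} = \left(-78\right) \frac{1}{2850} + \frac{42428}{41669} = - \frac{13}{475} + \frac{42428}{41669} = \frac{19611603}{19792775}$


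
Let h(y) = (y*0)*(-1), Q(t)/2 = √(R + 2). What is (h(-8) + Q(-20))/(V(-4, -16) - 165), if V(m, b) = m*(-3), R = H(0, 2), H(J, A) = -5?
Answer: -2*I*√3/153 ≈ -0.022641*I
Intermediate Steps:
R = -5
Q(t) = 2*I*√3 (Q(t) = 2*√(-5 + 2) = 2*√(-3) = 2*(I*√3) = 2*I*√3)
V(m, b) = -3*m
h(y) = 0 (h(y) = 0*(-1) = 0)
(h(-8) + Q(-20))/(V(-4, -16) - 165) = (0 + 2*I*√3)/(-3*(-4) - 165) = (2*I*√3)/(12 - 165) = (2*I*√3)/(-153) = (2*I*√3)*(-1/153) = -2*I*√3/153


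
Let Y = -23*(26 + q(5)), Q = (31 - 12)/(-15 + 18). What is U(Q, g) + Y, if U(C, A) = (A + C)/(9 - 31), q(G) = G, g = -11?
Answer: -23522/33 ≈ -712.79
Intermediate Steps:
Q = 19/3 ≈ 6.3333
U(C, A) = -A/22 - C/22 (U(C, A) = (A + C)/(-22) = (A + C)*(-1/22) = -A/22 - C/22)
Y = -713 (Y = -23*(26 + 5) = -23*31 = -713)
U(Q, g) + Y = (-1/22*(-11) - 1/22*19/3) - 713 = (1/2 - 19/66) - 713 = 7/33 - 713 = -23522/33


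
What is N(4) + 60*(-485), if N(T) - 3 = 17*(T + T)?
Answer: -28961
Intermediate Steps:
N(T) = 3 + 34*T (N(T) = 3 + 17*(T + T) = 3 + 17*(2*T) = 3 + 34*T)
N(4) + 60*(-485) = (3 + 34*4) + 60*(-485) = (3 + 136) - 29100 = 139 - 29100 = -28961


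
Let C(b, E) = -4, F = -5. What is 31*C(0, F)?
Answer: -124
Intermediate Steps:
31*C(0, F) = 31*(-4) = -124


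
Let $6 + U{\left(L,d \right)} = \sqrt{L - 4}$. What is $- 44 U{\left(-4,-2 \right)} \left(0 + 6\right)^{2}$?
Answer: $9504 - 3168 i \sqrt{2} \approx 9504.0 - 4480.2 i$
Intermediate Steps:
$U{\left(L,d \right)} = -6 + \sqrt{-4 + L}$ ($U{\left(L,d \right)} = -6 + \sqrt{L - 4} = -6 + \sqrt{-4 + L}$)
$- 44 U{\left(-4,-2 \right)} \left(0 + 6\right)^{2} = - 44 \left(-6 + \sqrt{-4 - 4}\right) \left(0 + 6\right)^{2} = - 44 \left(-6 + \sqrt{-8}\right) 6^{2} = - 44 \left(-6 + 2 i \sqrt{2}\right) 36 = \left(264 - 88 i \sqrt{2}\right) 36 = 9504 - 3168 i \sqrt{2}$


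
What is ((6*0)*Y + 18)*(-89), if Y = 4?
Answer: -1602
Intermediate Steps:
((6*0)*Y + 18)*(-89) = ((6*0)*4 + 18)*(-89) = (0*4 + 18)*(-89) = (0 + 18)*(-89) = 18*(-89) = -1602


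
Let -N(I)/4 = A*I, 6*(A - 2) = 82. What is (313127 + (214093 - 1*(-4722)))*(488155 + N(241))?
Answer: 251636404298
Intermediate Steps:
A = 47/3 (A = 2 + (1/6)*82 = 2 + 41/3 = 47/3 ≈ 15.667)
N(I) = -188*I/3
(313127 + (214093 - 1*(-4722)))*(488155 + N(241)) = (313127 + (214093 - 1*(-4722)))*(488155 - 188/3*241) = (313127 + (214093 + 4722))*(488155 - 45308/3) = (313127 + 218815)*(1419157/3) = 531942*(1419157/3) = 251636404298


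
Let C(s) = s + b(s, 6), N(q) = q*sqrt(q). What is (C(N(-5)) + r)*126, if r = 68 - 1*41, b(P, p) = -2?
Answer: 3150 - 630*I*sqrt(5) ≈ 3150.0 - 1408.7*I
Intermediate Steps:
N(q) = q**(3/2)
r = 27 (r = 68 - 41 = 27)
C(s) = -2 + s (C(s) = s - 2 = -2 + s)
(C(N(-5)) + r)*126 = ((-2 + (-5)**(3/2)) + 27)*126 = ((-2 - 5*I*sqrt(5)) + 27)*126 = (25 - 5*I*sqrt(5))*126 = 3150 - 630*I*sqrt(5)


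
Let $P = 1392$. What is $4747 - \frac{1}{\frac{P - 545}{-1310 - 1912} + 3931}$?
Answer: $\frac{60119968523}{12664835} \approx 4747.0$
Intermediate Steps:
$4747 - \frac{1}{\frac{P - 545}{-1310 - 1912} + 3931} = 4747 - \frac{1}{\frac{1392 - 545}{-1310 - 1912} + 3931} = 4747 - \frac{1}{\frac{847}{-3222} + 3931} = 4747 - \frac{1}{847 \left(- \frac{1}{3222}\right) + 3931} = 4747 - \frac{1}{- \frac{847}{3222} + 3931} = 4747 - \frac{1}{\frac{12664835}{3222}} = 4747 - \frac{3222}{12664835} = \frac{60119968523}{12664835}$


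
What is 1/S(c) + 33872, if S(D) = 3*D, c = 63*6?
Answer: 38410849/1134 ≈ 33872.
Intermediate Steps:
c = 378
1/S(c) + 33872 = 1/(3*378) + 33872 = 1/1134 + 33872 = 38410849/1134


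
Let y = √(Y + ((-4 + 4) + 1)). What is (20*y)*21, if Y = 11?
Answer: 840*√3 ≈ 1454.9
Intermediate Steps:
y = 2*√3 (y = √(11 + ((-4 + 4) + 1)) = √(11 + (0 + 1)) = √(11 + 1) = √12 = 2*√3 ≈ 3.4641)
(20*y)*21 = (20*(2*√3))*21 = (40*√3)*21 = 840*√3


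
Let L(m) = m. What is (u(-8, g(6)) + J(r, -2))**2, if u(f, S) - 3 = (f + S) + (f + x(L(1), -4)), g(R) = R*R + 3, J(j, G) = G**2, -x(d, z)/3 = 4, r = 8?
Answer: 324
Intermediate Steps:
x(d, z) = -12 (x(d, z) = -3*4 = -12)
g(R) = 3 + R**2 (g(R) = R**2 + 3 = 3 + R**2)
u(f, S) = -9 + S + 2*f (u(f, S) = 3 + ((f + S) + (f - 12)) = 3 + ((S + f) + (-12 + f)) = 3 + (-12 + S + 2*f) = -9 + S + 2*f)
(u(-8, g(6)) + J(r, -2))**2 = ((-9 + (3 + 6**2) + 2*(-8)) + (-2)**2)**2 = ((-9 + (3 + 36) - 16) + 4)**2 = ((-9 + 39 - 16) + 4)**2 = (14 + 4)**2 = 18**2 = 324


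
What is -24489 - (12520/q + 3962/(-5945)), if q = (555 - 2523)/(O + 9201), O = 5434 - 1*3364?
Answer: 561390939/11890 ≈ 47215.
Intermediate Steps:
O = 2070 (O = 5434 - 3364 = 2070)
q = -656/3757 (q = (555 - 2523)/(2070 + 9201) = -1968/11271 = -1968*1/11271 = -656/3757 ≈ -0.17461)
-24489 - (12520/q + 3962/(-5945)) = -24489 - (12520/(-656/3757) + 3962/(-5945)) = -24489 - (12520*(-3757/656) + 3962*(-1/5945)) = -24489 - (-5879705/82 - 3962/5945) = -24489 - 1*(-852565149/11890) = -24489 + 852565149/11890 = 561390939/11890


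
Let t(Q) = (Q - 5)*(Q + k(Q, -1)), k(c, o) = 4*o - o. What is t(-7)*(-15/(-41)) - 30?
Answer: 570/41 ≈ 13.902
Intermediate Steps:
k(c, o) = 3*o
t(Q) = (-5 + Q)*(-3 + Q) (t(Q) = (Q - 5)*(Q + 3*(-1)) = (-5 + Q)*(Q - 3) = (-5 + Q)*(-3 + Q))
t(-7)*(-15/(-41)) - 30 = (15 + (-7)² - 8*(-7))*(-15/(-41)) - 30 = (15 + 49 + 56)*(-15*(-1/41)) - 30 = 120*(15/41) - 30 = 1800/41 - 30 = 570/41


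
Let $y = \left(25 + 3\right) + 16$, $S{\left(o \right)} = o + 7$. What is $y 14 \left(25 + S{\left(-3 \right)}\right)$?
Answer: $17864$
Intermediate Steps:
$S{\left(o \right)} = 7 + o$
$y = 44$ ($y = 28 + 16 = 44$)
$y 14 \left(25 + S{\left(-3 \right)}\right) = 44 \cdot 14 \left(25 + \left(7 - 3\right)\right) = 44 \cdot 14 \left(25 + 4\right) = 44 \cdot 14 \cdot 29 = 44 \cdot 406 = 17864$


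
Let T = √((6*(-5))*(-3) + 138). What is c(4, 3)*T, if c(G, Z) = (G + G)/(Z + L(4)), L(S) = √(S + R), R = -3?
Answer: 4*√57 ≈ 30.199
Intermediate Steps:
L(S) = √(-3 + S) (L(S) = √(S - 3) = √(-3 + S))
c(G, Z) = 2*G/(1 + Z) (c(G, Z) = (G + G)/(Z + √(-3 + 4)) = (2*G)/(Z + √1) = (2*G)/(Z + 1) = (2*G)/(1 + Z) = 2*G/(1 + Z))
T = 2*√57 (T = √(-30*(-3) + 138) = √(90 + 138) = √228 = 2*√57 ≈ 15.100)
c(4, 3)*T = (2*4/(1 + 3))*(2*√57) = (2*4/4)*(2*√57) = (2*4*(¼))*(2*√57) = 2*(2*√57) = 4*√57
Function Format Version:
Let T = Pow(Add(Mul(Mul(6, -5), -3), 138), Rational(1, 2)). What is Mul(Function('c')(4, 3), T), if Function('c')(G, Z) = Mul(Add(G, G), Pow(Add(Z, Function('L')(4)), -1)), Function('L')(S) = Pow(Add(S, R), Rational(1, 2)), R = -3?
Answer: Mul(4, Pow(57, Rational(1, 2))) ≈ 30.199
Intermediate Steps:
Function('L')(S) = Pow(Add(-3, S), Rational(1, 2)) (Function('L')(S) = Pow(Add(S, -3), Rational(1, 2)) = Pow(Add(-3, S), Rational(1, 2)))
Function('c')(G, Z) = Mul(2, G, Pow(Add(1, Z), -1)) (Function('c')(G, Z) = Mul(Add(G, G), Pow(Add(Z, Pow(Add(-3, 4), Rational(1, 2))), -1)) = Mul(Mul(2, G), Pow(Add(Z, Pow(1, Rational(1, 2))), -1)) = Mul(Mul(2, G), Pow(Add(Z, 1), -1)) = Mul(Mul(2, G), Pow(Add(1, Z), -1)) = Mul(2, G, Pow(Add(1, Z), -1)))
T = Mul(2, Pow(57, Rational(1, 2))) (T = Pow(Add(Mul(-30, -3), 138), Rational(1, 2)) = Pow(Add(90, 138), Rational(1, 2)) = Pow(228, Rational(1, 2)) = Mul(2, Pow(57, Rational(1, 2))) ≈ 15.100)
Mul(Function('c')(4, 3), T) = Mul(Mul(2, 4, Pow(Add(1, 3), -1)), Mul(2, Pow(57, Rational(1, 2)))) = Mul(Mul(2, 4, Pow(4, -1)), Mul(2, Pow(57, Rational(1, 2)))) = Mul(Mul(2, 4, Rational(1, 4)), Mul(2, Pow(57, Rational(1, 2)))) = Mul(2, Mul(2, Pow(57, Rational(1, 2)))) = Mul(4, Pow(57, Rational(1, 2)))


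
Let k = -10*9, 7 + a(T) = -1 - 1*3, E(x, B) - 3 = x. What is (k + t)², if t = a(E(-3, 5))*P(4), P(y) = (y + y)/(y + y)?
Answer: 10201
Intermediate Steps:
E(x, B) = 3 + x
P(y) = 1 (P(y) = (2*y)/((2*y)) = (2*y)*(1/(2*y)) = 1)
a(T) = -11 (a(T) = -7 + (-1 - 1*3) = -7 + (-1 - 3) = -7 - 4 = -11)
k = -90
t = -11 (t = -11*1 = -11)
(k + t)² = (-90 - 11)² = (-101)² = 10201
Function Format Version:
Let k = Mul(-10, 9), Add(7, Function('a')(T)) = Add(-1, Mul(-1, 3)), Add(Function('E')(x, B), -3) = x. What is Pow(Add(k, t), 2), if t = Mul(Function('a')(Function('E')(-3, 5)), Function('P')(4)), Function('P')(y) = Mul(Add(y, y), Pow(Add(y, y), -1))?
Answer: 10201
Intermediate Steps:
Function('E')(x, B) = Add(3, x)
Function('P')(y) = 1 (Function('P')(y) = Mul(Mul(2, y), Pow(Mul(2, y), -1)) = Mul(Mul(2, y), Mul(Rational(1, 2), Pow(y, -1))) = 1)
Function('a')(T) = -11 (Function('a')(T) = Add(-7, Add(-1, Mul(-1, 3))) = Add(-7, Add(-1, -3)) = Add(-7, -4) = -11)
k = -90
t = -11 (t = Mul(-11, 1) = -11)
Pow(Add(k, t), 2) = Pow(Add(-90, -11), 2) = Pow(-101, 2) = 10201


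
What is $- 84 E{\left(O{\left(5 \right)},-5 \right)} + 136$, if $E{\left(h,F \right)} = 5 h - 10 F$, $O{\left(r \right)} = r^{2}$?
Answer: $-14564$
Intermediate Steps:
$E{\left(h,F \right)} = - 10 F + 5 h$
$- 84 E{\left(O{\left(5 \right)},-5 \right)} + 136 = - 84 \left(\left(-10\right) \left(-5\right) + 5 \cdot 5^{2}\right) + 136 = - 84 \left(50 + 5 \cdot 25\right) + 136 = - 84 \left(50 + 125\right) + 136 = \left(-84\right) 175 + 136 = -14700 + 136 = -14564$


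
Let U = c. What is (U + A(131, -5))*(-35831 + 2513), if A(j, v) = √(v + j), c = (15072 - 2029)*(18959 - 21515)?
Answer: 1110752418744 - 99954*√14 ≈ 1.1108e+12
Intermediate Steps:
c = -33337908 (c = 13043*(-2556) = -33337908)
U = -33337908
A(j, v) = √(j + v)
(U + A(131, -5))*(-35831 + 2513) = (-33337908 + √(131 - 5))*(-35831 + 2513) = (-33337908 + √126)*(-33318) = (-33337908 + 3*√14)*(-33318) = 1110752418744 - 99954*√14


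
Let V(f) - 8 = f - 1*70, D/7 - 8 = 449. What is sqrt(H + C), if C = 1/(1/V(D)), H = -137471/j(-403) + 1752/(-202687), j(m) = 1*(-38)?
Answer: sqrt(400702253528745438)/7702106 ≈ 82.187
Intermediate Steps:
D = 3199 (D = 56 + 7*449 = 56 + 3143 = 3199)
j(m) = -38
V(f) = -62 + f (V(f) = 8 + (f - 1*70) = 8 + (f - 70) = 8 + (-70 + f) = -62 + f)
H = 27863518001/7702106 (H = -137471/(-38) + 1752/(-202687) = -137471*(-1/38) + 1752*(-1/202687) = 137471/38 - 1752/202687 = 27863518001/7702106 ≈ 3617.6)
C = 3137 (C = 1/(1/(-62 + 3199)) = 1/(1/3137) = 3137)
sqrt(H + C) = sqrt(27863518001/7702106 + 3137) = sqrt(52025024523/7702106) = sqrt(400702253528745438)/7702106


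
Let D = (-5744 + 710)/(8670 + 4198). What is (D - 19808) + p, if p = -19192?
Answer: -250928517/6434 ≈ -39000.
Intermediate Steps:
D = -2517/6434 (D = -5034/12868 = -5034*1/12868 = -2517/6434 ≈ -0.39120)
(D - 19808) + p = (-2517/6434 - 19808) - 19192 = -127447189/6434 - 19192 = -250928517/6434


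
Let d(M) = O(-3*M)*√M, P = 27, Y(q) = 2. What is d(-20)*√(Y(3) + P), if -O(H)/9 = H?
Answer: -1080*I*√145 ≈ -13005.0*I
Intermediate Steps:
O(H) = -9*H
d(M) = 27*M^(3/2) (d(M) = (-(-27)*M)*√M = (27*M)*√M = 27*M^(3/2))
d(-20)*√(Y(3) + P) = (27*(-20)^(3/2))*√(2 + 27) = (27*(-40*I*√5))*√29 = (-1080*I*√5)*√29 = -1080*I*√145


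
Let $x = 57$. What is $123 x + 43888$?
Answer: $50899$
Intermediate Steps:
$123 x + 43888 = 123 \cdot 57 + 43888 = 7011 + 43888 = 50899$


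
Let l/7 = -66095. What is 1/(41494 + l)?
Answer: -1/421171 ≈ -2.3743e-6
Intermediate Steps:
l = -462665 (l = 7*(-66095) = -462665)
1/(41494 + l) = 1/(41494 - 462665) = 1/(-421171) = -1/421171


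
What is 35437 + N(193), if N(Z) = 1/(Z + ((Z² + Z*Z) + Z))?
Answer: 2653664309/74884 ≈ 35437.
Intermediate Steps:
N(Z) = 1/(2*Z + 2*Z²) (N(Z) = 1/(Z + ((Z² + Z²) + Z)) = 1/(Z + (2*Z² + Z)) = 1/(Z + (Z + 2*Z²)) = 1/(2*Z + 2*Z²))
35437 + N(193) = 35437 + (½)/(193*(1 + 193)) = 35437 + (½)*(1/193)/194 = 35437 + (½)*(1/193)*(1/194) = 35437 + 1/74884 = 2653664309/74884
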